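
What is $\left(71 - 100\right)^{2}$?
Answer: $841$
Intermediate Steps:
$\left(71 - 100\right)^{2} = \left(-29\right)^{2} = 841$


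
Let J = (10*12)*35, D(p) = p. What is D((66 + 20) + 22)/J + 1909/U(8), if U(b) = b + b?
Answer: 334147/2800 ≈ 119.34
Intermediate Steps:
J = 4200 (J = 120*35 = 4200)
U(b) = 2*b
D((66 + 20) + 22)/J + 1909/U(8) = ((66 + 20) + 22)/4200 + 1909/((2*8)) = (86 + 22)*(1/4200) + 1909/16 = 108*(1/4200) + 1909*(1/16) = 9/350 + 1909/16 = 334147/2800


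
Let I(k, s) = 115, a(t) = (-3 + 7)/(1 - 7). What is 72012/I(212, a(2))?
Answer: 72012/115 ≈ 626.19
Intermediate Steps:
a(t) = -⅔ (a(t) = 4/(-6) = 4*(-⅙) = -⅔)
72012/I(212, a(2)) = 72012/115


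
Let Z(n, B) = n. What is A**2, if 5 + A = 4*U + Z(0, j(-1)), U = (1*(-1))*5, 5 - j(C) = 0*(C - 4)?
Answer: 625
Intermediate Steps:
j(C) = 5 (j(C) = 5 - 0*(C - 4) = 5 - 0*(-4 + C) = 5 - 1*0 = 5 + 0 = 5)
U = -5 (U = -1*5 = -5)
A = -25 (A = -5 + (4*(-5) + 0) = -5 + (-20 + 0) = -5 - 20 = -25)
A**2 = (-25)**2 = 625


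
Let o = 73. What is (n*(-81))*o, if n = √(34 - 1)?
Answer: -5913*√33 ≈ -33968.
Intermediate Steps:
n = √33 ≈ 5.7446
(n*(-81))*o = (√33*(-81))*73 = -81*√33*73 = -5913*√33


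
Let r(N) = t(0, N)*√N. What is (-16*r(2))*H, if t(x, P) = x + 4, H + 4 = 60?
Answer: -3584*√2 ≈ -5068.5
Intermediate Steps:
H = 56 (H = -4 + 60 = 56)
t(x, P) = 4 + x
r(N) = 4*√N (r(N) = (4 + 0)*√N = 4*√N)
(-16*r(2))*H = -64*√2*56 = -3584*√2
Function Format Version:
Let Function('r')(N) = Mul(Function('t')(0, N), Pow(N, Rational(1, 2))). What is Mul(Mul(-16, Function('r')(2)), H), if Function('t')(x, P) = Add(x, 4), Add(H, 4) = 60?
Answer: Mul(-3584, Pow(2, Rational(1, 2))) ≈ -5068.5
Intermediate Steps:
H = 56 (H = Add(-4, 60) = 56)
Function('t')(x, P) = Add(4, x)
Function('r')(N) = Mul(4, Pow(N, Rational(1, 2))) (Function('r')(N) = Mul(Add(4, 0), Pow(N, Rational(1, 2))) = Mul(4, Pow(N, Rational(1, 2))))
Mul(Mul(-16, Function('r')(2)), H) = Mul(Mul(-16, Mul(4, Pow(2, Rational(1, 2)))), 56) = Mul(Mul(-64, Pow(2, Rational(1, 2))), 56) = Mul(-3584, Pow(2, Rational(1, 2)))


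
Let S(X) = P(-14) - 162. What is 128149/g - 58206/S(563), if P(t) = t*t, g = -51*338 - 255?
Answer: -4296448/2499 ≈ -1719.3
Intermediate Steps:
g = -17493 (g = -17238 - 255 = -17493)
P(t) = t**2
S(X) = 34 (S(X) = (-14)**2 - 162 = 196 - 162 = 34)
128149/g - 58206/S(563) = 128149/(-17493) - 58206/34 = 128149*(-1/17493) - 58206*1/34 = -18307/2499 - 29103/17 = -4296448/2499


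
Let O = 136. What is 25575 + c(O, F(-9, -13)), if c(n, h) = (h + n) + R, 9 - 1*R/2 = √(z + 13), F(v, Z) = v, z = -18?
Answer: 25720 - 2*I*√5 ≈ 25720.0 - 4.4721*I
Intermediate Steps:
R = 18 - 2*I*√5 (R = 18 - 2*√(-18 + 13) = 18 - 2*I*√5 ≈ 18.0 - 4.4721*I)
c(n, h) = 18 + h + n - 2*I*√5 (c(n, h) = (h + n) + (18 - 2*I*√5) = 18 + h + n - 2*I*√5)
25575 + c(O, F(-9, -13)) = 25575 + (18 - 9 + 136 - 2*I*√5) = 25575 + (145 - 2*I*√5) = 25720 - 2*I*√5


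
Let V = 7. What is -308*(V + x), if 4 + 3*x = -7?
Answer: -3080/3 ≈ -1026.7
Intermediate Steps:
x = -11/3 (x = -4/3 + (⅓)*(-7) = -4/3 - 7/3 = -11/3 ≈ -3.6667)
-308*(V + x) = -308*(7 - 11/3) = -308*10/3 = -3080/3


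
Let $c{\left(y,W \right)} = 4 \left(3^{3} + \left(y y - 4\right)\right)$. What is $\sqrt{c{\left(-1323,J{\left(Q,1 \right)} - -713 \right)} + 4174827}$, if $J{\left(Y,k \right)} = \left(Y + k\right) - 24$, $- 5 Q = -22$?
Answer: $\sqrt{11176235} \approx 3343.1$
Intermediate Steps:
$Q = \frac{22}{5}$ ($Q = \left(- \frac{1}{5}\right) \left(-22\right) = \frac{22}{5} \approx 4.4$)
$J{\left(Y,k \right)} = -24 + Y + k$
$c{\left(y,W \right)} = 92 + 4 y^{2}$ ($c{\left(y,W \right)} = 4 \left(27 + \left(y^{2} - 4\right)\right) = 4 \left(27 + \left(-4 + y^{2}\right)\right) = 4 \left(23 + y^{2}\right) = 92 + 4 y^{2}$)
$\sqrt{c{\left(-1323,J{\left(Q,1 \right)} - -713 \right)} + 4174827} = \sqrt{\left(92 + 4 \left(-1323\right)^{2}\right) + 4174827} = \sqrt{\left(92 + 4 \cdot 1750329\right) + 4174827} = \sqrt{\left(92 + 7001316\right) + 4174827} = \sqrt{7001408 + 4174827} = \sqrt{11176235}$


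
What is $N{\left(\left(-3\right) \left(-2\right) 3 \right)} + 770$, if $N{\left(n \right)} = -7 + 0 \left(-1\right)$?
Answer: $763$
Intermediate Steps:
$N{\left(n \right)} = -7$ ($N{\left(n \right)} = -7 + 0 = -7$)
$N{\left(\left(-3\right) \left(-2\right) 3 \right)} + 770 = -7 + 770 = 763$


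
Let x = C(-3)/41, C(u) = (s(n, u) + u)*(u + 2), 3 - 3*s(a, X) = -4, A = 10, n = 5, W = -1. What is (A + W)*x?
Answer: 6/41 ≈ 0.14634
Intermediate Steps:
s(a, X) = 7/3 (s(a, X) = 1 - ⅓*(-4) = 1 + 4/3 = 7/3)
C(u) = (2 + u)*(7/3 + u) (C(u) = (7/3 + u)*(u + 2) = (7/3 + u)*(2 + u) = (2 + u)*(7/3 + u))
x = 2/123 (x = (14/3 + (-3)² + (13/3)*(-3))/41 = (14/3 + 9 - 13)*(1/41) = (⅔)*(1/41) = 2/123 ≈ 0.016260)
(A + W)*x = (10 - 1)*(2/123) = 9*(2/123) = 6/41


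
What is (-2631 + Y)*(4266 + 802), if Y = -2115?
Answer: -24052728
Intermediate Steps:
(-2631 + Y)*(4266 + 802) = (-2631 - 2115)*(4266 + 802) = -4746*5068 = -24052728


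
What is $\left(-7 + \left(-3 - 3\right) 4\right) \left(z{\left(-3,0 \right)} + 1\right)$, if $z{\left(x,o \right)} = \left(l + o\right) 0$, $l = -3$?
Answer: $-31$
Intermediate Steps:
$z{\left(x,o \right)} = 0$ ($z{\left(x,o \right)} = \left(-3 + o\right) 0 = 0$)
$\left(-7 + \left(-3 - 3\right) 4\right) \left(z{\left(-3,0 \right)} + 1\right) = \left(-7 + \left(-3 - 3\right) 4\right) \left(0 + 1\right) = \left(-7 - 24\right) 1 = \left(-31\right) 1 = -31$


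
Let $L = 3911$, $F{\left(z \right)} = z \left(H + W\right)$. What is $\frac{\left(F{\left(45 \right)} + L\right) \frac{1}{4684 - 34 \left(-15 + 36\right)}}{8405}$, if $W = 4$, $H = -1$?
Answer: $\frac{2023}{16683925} \approx 0.00012125$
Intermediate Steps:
$F{\left(z \right)} = 3 z$ ($F{\left(z \right)} = z \left(-1 + 4\right) = z 3 = 3 z$)
$\frac{\left(F{\left(45 \right)} + L\right) \frac{1}{4684 - 34 \left(-15 + 36\right)}}{8405} = \frac{\left(3 \cdot 45 + 3911\right) \frac{1}{4684 - 34 \left(-15 + 36\right)}}{8405} = \frac{135 + 3911}{4684 - 714} \cdot \frac{1}{8405} = \frac{4046}{4684 - 714} \cdot \frac{1}{8405} = \frac{4046}{3970} \cdot \frac{1}{8405} = 4046 \cdot \frac{1}{3970} \cdot \frac{1}{8405} = \frac{2023}{1985} \cdot \frac{1}{8405} = \frac{2023}{16683925}$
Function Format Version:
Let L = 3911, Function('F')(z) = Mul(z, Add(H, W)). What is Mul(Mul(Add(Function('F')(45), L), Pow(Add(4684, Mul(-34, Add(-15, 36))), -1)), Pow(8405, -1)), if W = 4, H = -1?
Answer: Rational(2023, 16683925) ≈ 0.00012125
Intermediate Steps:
Function('F')(z) = Mul(3, z) (Function('F')(z) = Mul(z, Add(-1, 4)) = Mul(z, 3) = Mul(3, z))
Mul(Mul(Add(Function('F')(45), L), Pow(Add(4684, Mul(-34, Add(-15, 36))), -1)), Pow(8405, -1)) = Mul(Mul(Add(Mul(3, 45), 3911), Pow(Add(4684, Mul(-34, Add(-15, 36))), -1)), Pow(8405, -1)) = Mul(Mul(Add(135, 3911), Pow(Add(4684, Mul(-34, 21)), -1)), Rational(1, 8405)) = Mul(Mul(4046, Pow(Add(4684, -714), -1)), Rational(1, 8405)) = Mul(Mul(4046, Pow(3970, -1)), Rational(1, 8405)) = Mul(Mul(4046, Rational(1, 3970)), Rational(1, 8405)) = Mul(Rational(2023, 1985), Rational(1, 8405)) = Rational(2023, 16683925)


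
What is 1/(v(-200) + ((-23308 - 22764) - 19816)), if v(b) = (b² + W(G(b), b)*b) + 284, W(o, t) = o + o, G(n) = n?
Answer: 1/54396 ≈ 1.8384e-5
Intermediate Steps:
W(o, t) = 2*o
v(b) = 284 + 3*b² (v(b) = (b² + (2*b)*b) + 284 = (b² + 2*b²) + 284 = 3*b² + 284 = 284 + 3*b²)
1/(v(-200) + ((-23308 - 22764) - 19816)) = 1/((284 + 3*(-200)²) + ((-23308 - 22764) - 19816)) = 1/((284 + 3*40000) + (-46072 - 19816)) = 1/((284 + 120000) - 65888) = 1/(120284 - 65888) = 1/54396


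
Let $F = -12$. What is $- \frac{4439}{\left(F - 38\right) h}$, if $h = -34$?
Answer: $- \frac{4439}{1700} \approx -2.6112$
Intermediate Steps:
$- \frac{4439}{\left(F - 38\right) h} = - \frac{4439}{\left(-12 - 38\right) \left(-34\right)} = - \frac{4439}{\left(-50\right) \left(-34\right)} = - \frac{4439}{1700}$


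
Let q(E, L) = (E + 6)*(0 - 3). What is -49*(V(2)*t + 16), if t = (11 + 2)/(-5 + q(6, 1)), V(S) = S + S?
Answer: -29596/41 ≈ -721.85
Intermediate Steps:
q(E, L) = -18 - 3*E (q(E, L) = (6 + E)*(-3) = -18 - 3*E)
V(S) = 2*S
t = -13/41 (t = (11 + 2)/(-5 + (-18 - 3*6)) = 13/(-5 + (-18 - 18)) = 13/(-5 - 36) = 13/(-41) = 13*(-1/41) = -13/41 ≈ -0.31707)
-49*(V(2)*t + 16) = -49*((2*2)*(-13/41) + 16) = -49*(4*(-13/41) + 16) = -49*(-52/41 + 16) = -49*604/41 = -29596/41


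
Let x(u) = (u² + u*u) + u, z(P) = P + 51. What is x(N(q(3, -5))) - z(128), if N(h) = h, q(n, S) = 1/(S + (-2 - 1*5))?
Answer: -12893/72 ≈ -179.07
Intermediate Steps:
q(n, S) = 1/(-7 + S) (q(n, S) = 1/(S + (-2 - 5)) = 1/(S - 7) = 1/(-7 + S))
z(P) = 51 + P
x(u) = u + 2*u² (x(u) = (u² + u²) + u = 2*u² + u = u + 2*u²)
x(N(q(3, -5))) - z(128) = (1 + 2/(-7 - 5))/(-7 - 5) - (51 + 128) = (1 + 2/(-12))/(-12) - 1*179 = -(1 + 2*(-1/12))/12 - 179 = -(1 - ⅙)/12 - 179 = -1/12*⅚ - 179 = -5/72 - 179 = -12893/72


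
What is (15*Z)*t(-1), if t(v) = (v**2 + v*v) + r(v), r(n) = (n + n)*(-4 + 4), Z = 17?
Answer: 510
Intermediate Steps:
r(n) = 0 (r(n) = (2*n)*0 = 0)
t(v) = 2*v**2 (t(v) = (v**2 + v*v) + 0 = (v**2 + v**2) + 0 = 2*v**2 + 0 = 2*v**2)
(15*Z)*t(-1) = (15*17)*(2*(-1)**2) = 255*(2*1) = 255*2 = 510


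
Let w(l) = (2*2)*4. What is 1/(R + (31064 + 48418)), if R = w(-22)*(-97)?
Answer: 1/77930 ≈ 1.2832e-5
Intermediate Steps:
w(l) = 16 (w(l) = 4*4 = 16)
R = -1552 (R = 16*(-97) = -1552)
1/(R + (31064 + 48418)) = 1/(-1552 + (31064 + 48418)) = 1/(-1552 + 79482) = 1/77930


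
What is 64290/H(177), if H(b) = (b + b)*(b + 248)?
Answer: 2143/5015 ≈ 0.42732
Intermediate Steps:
H(b) = 2*b*(248 + b) (H(b) = (2*b)*(248 + b) = 2*b*(248 + b))
64290/H(177) = 64290/((2*177*(248 + 177))) = 64290/((2*177*425)) = 64290/150450 = 64290*(1/150450) = 2143/5015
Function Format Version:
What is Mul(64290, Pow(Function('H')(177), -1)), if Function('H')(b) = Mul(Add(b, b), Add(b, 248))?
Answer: Rational(2143, 5015) ≈ 0.42732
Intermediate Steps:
Function('H')(b) = Mul(2, b, Add(248, b)) (Function('H')(b) = Mul(Mul(2, b), Add(248, b)) = Mul(2, b, Add(248, b)))
Mul(64290, Pow(Function('H')(177), -1)) = Mul(64290, Pow(Mul(2, 177, Add(248, 177)), -1)) = Mul(64290, Pow(Mul(2, 177, 425), -1)) = Mul(64290, Pow(150450, -1)) = Mul(64290, Rational(1, 150450)) = Rational(2143, 5015)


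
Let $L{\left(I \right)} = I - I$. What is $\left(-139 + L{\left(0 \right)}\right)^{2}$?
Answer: $19321$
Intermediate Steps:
$L{\left(I \right)} = 0$
$\left(-139 + L{\left(0 \right)}\right)^{2} = \left(-139 + 0\right)^{2} = \left(-139\right)^{2} = 19321$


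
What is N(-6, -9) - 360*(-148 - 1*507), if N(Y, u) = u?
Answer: 235791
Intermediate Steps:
N(-6, -9) - 360*(-148 - 1*507) = -9 - 360*(-148 - 1*507) = -9 - 360*(-148 - 507) = -9 - 360*(-655) = -9 + 235800 = 235791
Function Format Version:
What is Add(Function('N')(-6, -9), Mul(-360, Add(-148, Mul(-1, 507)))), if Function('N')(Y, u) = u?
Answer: 235791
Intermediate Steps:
Add(Function('N')(-6, -9), Mul(-360, Add(-148, Mul(-1, 507)))) = Add(-9, Mul(-360, Add(-148, Mul(-1, 507)))) = Add(-9, Mul(-360, Add(-148, -507))) = Add(-9, Mul(-360, -655)) = Add(-9, 235800) = 235791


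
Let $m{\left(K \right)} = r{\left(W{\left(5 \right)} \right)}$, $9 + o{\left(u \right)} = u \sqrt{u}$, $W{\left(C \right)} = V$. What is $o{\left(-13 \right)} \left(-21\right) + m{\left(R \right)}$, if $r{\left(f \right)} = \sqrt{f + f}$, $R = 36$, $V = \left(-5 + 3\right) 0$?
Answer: $189 + 273 i \sqrt{13} \approx 189.0 + 984.32 i$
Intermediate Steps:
$V = 0$ ($V = \left(-2\right) 0 = 0$)
$W{\left(C \right)} = 0$
$o{\left(u \right)} = -9 + u^{\frac{3}{2}}$ ($o{\left(u \right)} = -9 + u \sqrt{u} = -9 + u^{\frac{3}{2}}$)
$r{\left(f \right)} = \sqrt{2} \sqrt{f}$ ($r{\left(f \right)} = \sqrt{2 f} = \sqrt{2} \sqrt{f}$)
$m{\left(K \right)} = 0$ ($m{\left(K \right)} = \sqrt{2} \sqrt{0} = \sqrt{2} \cdot 0 = 0$)
$o{\left(-13 \right)} \left(-21\right) + m{\left(R \right)} = \left(-9 + \left(-13\right)^{\frac{3}{2}}\right) \left(-21\right) + 0 = \left(-9 - 13 i \sqrt{13}\right) \left(-21\right) + 0 = \left(189 + 273 i \sqrt{13}\right) + 0 = 189 + 273 i \sqrt{13}$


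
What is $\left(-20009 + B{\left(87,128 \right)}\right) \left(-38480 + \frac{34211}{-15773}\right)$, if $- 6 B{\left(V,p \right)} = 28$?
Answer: $\frac{12147880403097}{15773} \approx 7.7017 \cdot 10^{8}$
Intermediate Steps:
$B{\left(V,p \right)} = - \frac{14}{3}$ ($B{\left(V,p \right)} = \left(- \frac{1}{6}\right) 28 = - \frac{14}{3}$)
$\left(-20009 + B{\left(87,128 \right)}\right) \left(-38480 + \frac{34211}{-15773}\right) = \left(-20009 - \frac{14}{3}\right) \left(-38480 + \frac{34211}{-15773}\right) = - \frac{60041 \left(-38480 + 34211 \left(- \frac{1}{15773}\right)\right)}{3} = - \frac{60041 \left(-38480 - \frac{34211}{15773}\right)}{3} = \left(- \frac{60041}{3}\right) \left(- \frac{606979251}{15773}\right) = \frac{12147880403097}{15773}$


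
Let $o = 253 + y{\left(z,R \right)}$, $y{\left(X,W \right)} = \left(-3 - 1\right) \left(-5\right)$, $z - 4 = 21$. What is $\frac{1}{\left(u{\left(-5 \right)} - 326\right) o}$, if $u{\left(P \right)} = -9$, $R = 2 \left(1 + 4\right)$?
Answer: $- \frac{1}{91455} \approx -1.0934 \cdot 10^{-5}$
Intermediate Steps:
$z = 25$ ($z = 4 + 21 = 25$)
$R = 10$ ($R = 2 \cdot 5 = 10$)
$y{\left(X,W \right)} = 20$ ($y{\left(X,W \right)} = \left(-4\right) \left(-5\right) = 20$)
$o = 273$ ($o = 253 + 20 = 273$)
$\frac{1}{\left(u{\left(-5 \right)} - 326\right) o} = \frac{1}{\left(-9 - 326\right) 273} = \frac{1}{-335} \cdot \frac{1}{273} = \left(- \frac{1}{335}\right) \frac{1}{273} = - \frac{1}{91455}$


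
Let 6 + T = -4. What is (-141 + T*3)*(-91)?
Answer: 15561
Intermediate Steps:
T = -10 (T = -6 - 4 = -10)
(-141 + T*3)*(-91) = (-141 - 10*3)*(-91) = (-141 - 30)*(-91) = -171*(-91) = 15561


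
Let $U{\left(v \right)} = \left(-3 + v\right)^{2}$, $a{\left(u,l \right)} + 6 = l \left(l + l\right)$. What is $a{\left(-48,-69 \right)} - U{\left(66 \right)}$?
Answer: $5547$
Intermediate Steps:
$a{\left(u,l \right)} = -6 + 2 l^{2}$ ($a{\left(u,l \right)} = -6 + l \left(l + l\right) = -6 + l 2 l = -6 + 2 l^{2}$)
$a{\left(-48,-69 \right)} - U{\left(66 \right)} = \left(-6 + 2 \left(-69\right)^{2}\right) - \left(-3 + 66\right)^{2} = \left(-6 + 2 \cdot 4761\right) - 63^{2} = \left(-6 + 9522\right) - 3969 = 9516 - 3969 = 5547$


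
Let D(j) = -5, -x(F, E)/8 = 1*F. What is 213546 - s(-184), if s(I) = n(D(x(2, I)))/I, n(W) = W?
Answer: 39292459/184 ≈ 2.1355e+5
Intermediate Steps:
x(F, E) = -8*F
s(I) = -5/I
213546 - s(-184) = 213546 - (-5)/(-184) = 213546 - (-5)*(-1)/184 = 213546 - 1*5/184 = 213546 - 5/184 = 39292459/184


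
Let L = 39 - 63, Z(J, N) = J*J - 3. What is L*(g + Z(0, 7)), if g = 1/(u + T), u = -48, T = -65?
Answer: 8160/113 ≈ 72.212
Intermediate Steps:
Z(J, N) = -3 + J**2 (Z(J, N) = J**2 - 3 = -3 + J**2)
L = -24
g = -1/113 (g = 1/(-48 - 65) = 1/(-113) = -1/113 ≈ -0.0088496)
L*(g + Z(0, 7)) = -24*(-1/113 + (-3 + 0**2)) = -24*(-1/113 + (-3 + 0)) = -24*(-1/113 - 3) = -24*(-340/113) = 8160/113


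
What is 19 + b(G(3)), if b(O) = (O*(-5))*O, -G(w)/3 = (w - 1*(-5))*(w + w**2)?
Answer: -414701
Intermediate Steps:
G(w) = -3*(5 + w)*(w + w**2) (G(w) = -3*(w - 1*(-5))*(w + w**2) = -3*(w + 5)*(w + w**2) = -3*(5 + w)*(w + w**2))
b(O) = -5*O**2 (b(O) = (-5*O)*O = -5*O**2)
19 + b(G(3)) = 19 - 5*81*(5 + 3**2 + 6*3)**2 = 19 - 5*81*(5 + 9 + 18)**2 = 19 - 5*(-3*3*32)**2 = 19 - 5*(-288)**2 = 19 - 5*82944 = 19 - 414720 = -414701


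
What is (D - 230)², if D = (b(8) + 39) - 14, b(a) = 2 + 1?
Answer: 40804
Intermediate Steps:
b(a) = 3
D = 28 (D = (3 + 39) - 14 = 42 - 14 = 28)
(D - 230)² = (28 - 230)² = (-202)² = 40804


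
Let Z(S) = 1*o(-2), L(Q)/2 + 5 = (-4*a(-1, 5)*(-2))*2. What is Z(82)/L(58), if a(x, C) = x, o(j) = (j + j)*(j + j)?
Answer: -8/21 ≈ -0.38095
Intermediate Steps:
o(j) = 4*j² (o(j) = (2*j)*(2*j) = 4*j²)
L(Q) = -42 (L(Q) = -10 + 2*((-4*(-1)*(-2))*2) = -10 + 2*((4*(-2))*2) = -10 + 2*(-8*2) = -10 + 2*(-16) = -10 - 32 = -42)
Z(S) = 16 (Z(S) = 1*(4*(-2)²) = 1*(4*4) = 1*16 = 16)
Z(82)/L(58) = 16/(-42) = 16*(-1/42) = -8/21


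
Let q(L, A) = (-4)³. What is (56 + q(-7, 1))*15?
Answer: -120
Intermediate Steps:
q(L, A) = -64
(56 + q(-7, 1))*15 = (56 - 64)*15 = -8*15 = -120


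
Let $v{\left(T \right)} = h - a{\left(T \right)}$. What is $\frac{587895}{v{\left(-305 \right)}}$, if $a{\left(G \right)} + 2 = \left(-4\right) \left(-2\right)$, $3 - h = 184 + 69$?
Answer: $- \frac{587895}{256} \approx -2296.5$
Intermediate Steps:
$h = -250$ ($h = 3 - \left(184 + 69\right) = 3 - 253 = -250$)
$a{\left(G \right)} = 6$ ($a{\left(G \right)} = -2 - -8 = -2 + 8 = 6$)
$v{\left(T \right)} = -256$ ($v{\left(T \right)} = -250 - 6 = -256$)
$\frac{587895}{v{\left(-305 \right)}} = \frac{587895}{-256} = 587895 \left(- \frac{1}{256}\right) = - \frac{587895}{256}$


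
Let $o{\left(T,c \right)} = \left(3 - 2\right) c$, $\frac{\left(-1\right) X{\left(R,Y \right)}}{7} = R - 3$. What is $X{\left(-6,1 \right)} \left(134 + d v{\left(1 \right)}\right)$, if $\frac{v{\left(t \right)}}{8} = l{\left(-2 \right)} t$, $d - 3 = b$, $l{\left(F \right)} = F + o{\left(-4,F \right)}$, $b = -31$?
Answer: $64890$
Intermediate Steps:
$X{\left(R,Y \right)} = 21 - 7 R$ ($X{\left(R,Y \right)} = - 7 \left(R - 3\right) = - 7 \left(-3 + R\right) = 21 - 7 R$)
$o{\left(T,c \right)} = c$ ($o{\left(T,c \right)} = 1 c = c$)
$l{\left(F \right)} = 2 F$ ($l{\left(F \right)} = F + F = 2 F$)
$d = -28$ ($d = 3 - 31 = -28$)
$v{\left(t \right)} = - 32 t$ ($v{\left(t \right)} = 8 \cdot 2 \left(-2\right) t = 8 \left(- 4 t\right) = - 32 t$)
$X{\left(-6,1 \right)} \left(134 + d v{\left(1 \right)}\right) = \left(21 - -42\right) \left(134 - 28 \left(\left(-32\right) 1\right)\right) = \left(21 + 42\right) \left(134 - -896\right) = 63 \left(134 + 896\right) = 63 \cdot 1030 = 64890$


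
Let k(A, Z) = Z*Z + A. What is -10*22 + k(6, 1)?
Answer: -213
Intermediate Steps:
k(A, Z) = A + Z² (k(A, Z) = Z² + A = A + Z²)
-10*22 + k(6, 1) = -10*22 + (6 + 1²) = -220 + (6 + 1) = -220 + 7 = -213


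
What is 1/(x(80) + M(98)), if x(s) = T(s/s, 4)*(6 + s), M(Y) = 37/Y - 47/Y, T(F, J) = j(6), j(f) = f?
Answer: 49/25279 ≈ 0.0019384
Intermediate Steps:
T(F, J) = 6
M(Y) = -10/Y
x(s) = 36 + 6*s (x(s) = 6*(6 + s) = 36 + 6*s)
1/(x(80) + M(98)) = 1/((36 + 6*80) - 10/98) = 1/((36 + 480) - 10*1/98) = 1/(516 - 5/49) = 1/(25279/49) = 49/25279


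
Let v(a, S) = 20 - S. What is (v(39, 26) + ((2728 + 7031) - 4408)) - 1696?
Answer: 3649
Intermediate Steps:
(v(39, 26) + ((2728 + 7031) - 4408)) - 1696 = ((20 - 1*26) + ((2728 + 7031) - 4408)) - 1696 = ((20 - 26) + (9759 - 4408)) - 1696 = (-6 + 5351) - 1696 = 5345 - 1696 = 3649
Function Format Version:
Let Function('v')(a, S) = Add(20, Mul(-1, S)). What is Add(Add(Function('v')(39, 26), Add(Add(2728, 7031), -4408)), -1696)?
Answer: 3649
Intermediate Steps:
Add(Add(Function('v')(39, 26), Add(Add(2728, 7031), -4408)), -1696) = Add(Add(Add(20, Mul(-1, 26)), Add(Add(2728, 7031), -4408)), -1696) = Add(Add(Add(20, -26), Add(9759, -4408)), -1696) = Add(Add(-6, 5351), -1696) = Add(5345, -1696) = 3649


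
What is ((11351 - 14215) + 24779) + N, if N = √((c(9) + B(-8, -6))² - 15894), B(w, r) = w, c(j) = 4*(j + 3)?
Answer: 21915 + I*√14294 ≈ 21915.0 + 119.56*I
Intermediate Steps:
c(j) = 12 + 4*j (c(j) = 4*(3 + j) = 12 + 4*j)
N = I*√14294 (N = √(((12 + 4*9) - 8)² - 15894) = √(((12 + 36) - 8)² - 15894) = √((48 - 8)² - 15894) = √(40² - 15894) = √(1600 - 15894) = √(-14294) = I*√14294 ≈ 119.56*I)
((11351 - 14215) + 24779) + N = ((11351 - 14215) + 24779) + I*√14294 = (-2864 + 24779) + I*√14294 = 21915 + I*√14294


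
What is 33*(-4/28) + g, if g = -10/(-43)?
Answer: -1349/301 ≈ -4.4817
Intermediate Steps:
g = 10/43 (g = -10*(-1/43) = 10/43 ≈ 0.23256)
33*(-4/28) + g = 33*(-4/28) + 10/43 = 33*(-4*1/28) + 10/43 = 33*(-⅐) + 10/43 = -33/7 + 10/43 = -1349/301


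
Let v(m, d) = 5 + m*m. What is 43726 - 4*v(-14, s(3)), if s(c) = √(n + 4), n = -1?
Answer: 42922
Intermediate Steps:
s(c) = √3 (s(c) = √(-1 + 4) = √3)
v(m, d) = 5 + m²
43726 - 4*v(-14, s(3)) = 43726 - 4*(5 + (-14)²) = 43726 - 4*(5 + 196) = 43726 - 4*201 = 43726 - 804 = 42922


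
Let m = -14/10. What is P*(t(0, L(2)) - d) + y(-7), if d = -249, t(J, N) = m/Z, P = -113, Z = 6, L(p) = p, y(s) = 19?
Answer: -842749/30 ≈ -28092.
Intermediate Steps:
m = -7/5 (m = -14*1/10 = -7/5 ≈ -1.4000)
t(J, N) = -7/30 (t(J, N) = -7/5/6 = -7/5*1/6 = -7/30)
P*(t(0, L(2)) - d) + y(-7) = -113*(-7/30 - 1*(-249)) + 19 = -113*(-7/30 + 249) + 19 = -113*7463/30 + 19 = -843319/30 + 19 = -842749/30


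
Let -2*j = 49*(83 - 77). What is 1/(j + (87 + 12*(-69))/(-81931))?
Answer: -81931/12043116 ≈ -0.0068031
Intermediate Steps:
j = -147 (j = -49*(83 - 77)/2 = -49*6/2 = -½*294 = -147)
1/(j + (87 + 12*(-69))/(-81931)) = 1/(-147 + (87 + 12*(-69))/(-81931)) = 1/(-147 + (87 - 828)*(-1/81931)) = 1/(-147 - 741*(-1/81931)) = 1/(-147 + 741/81931) = 1/(-12043116/81931) = -81931/12043116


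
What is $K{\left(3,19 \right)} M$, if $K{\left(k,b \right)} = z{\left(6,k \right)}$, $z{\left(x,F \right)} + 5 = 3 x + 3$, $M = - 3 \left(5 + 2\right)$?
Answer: $-336$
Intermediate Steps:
$M = -21$ ($M = \left(-3\right) 7 = -21$)
$z{\left(x,F \right)} = -2 + 3 x$ ($z{\left(x,F \right)} = -5 + \left(3 x + 3\right) = -5 + \left(3 + 3 x\right) = -2 + 3 x$)
$K{\left(k,b \right)} = 16$ ($K{\left(k,b \right)} = -2 + 3 \cdot 6 = -2 + 18 = 16$)
$K{\left(3,19 \right)} M = 16 \left(-21\right) = -336$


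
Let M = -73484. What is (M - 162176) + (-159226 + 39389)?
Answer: -355497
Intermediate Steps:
(M - 162176) + (-159226 + 39389) = (-73484 - 162176) + (-159226 + 39389) = -235660 - 119837 = -355497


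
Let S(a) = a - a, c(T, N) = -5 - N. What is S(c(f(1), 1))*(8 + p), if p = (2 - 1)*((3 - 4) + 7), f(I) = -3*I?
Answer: 0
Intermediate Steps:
p = 6 (p = 1*(-1 + 7) = 1*6 = 6)
S(a) = 0
S(c(f(1), 1))*(8 + p) = 0*(8 + 6) = 0*14 = 0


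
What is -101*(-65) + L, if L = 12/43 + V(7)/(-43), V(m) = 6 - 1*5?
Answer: 282306/43 ≈ 6565.3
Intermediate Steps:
V(m) = 1 (V(m) = 6 - 5 = 1)
L = 11/43 (L = 12/43 + 1/(-43) = 12*(1/43) + 1*(-1/43) = 12/43 - 1/43 = 11/43 ≈ 0.25581)
-101*(-65) + L = -101*(-65) + 11/43 = 6565 + 11/43 = 282306/43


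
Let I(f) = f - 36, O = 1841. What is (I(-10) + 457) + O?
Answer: 2252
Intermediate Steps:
I(f) = -36 + f
(I(-10) + 457) + O = ((-36 - 10) + 457) + 1841 = (-46 + 457) + 1841 = 411 + 1841 = 2252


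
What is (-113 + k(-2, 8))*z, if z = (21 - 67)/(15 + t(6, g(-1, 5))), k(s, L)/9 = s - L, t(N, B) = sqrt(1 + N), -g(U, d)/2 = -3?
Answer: 70035/109 - 4669*sqrt(7)/109 ≈ 529.19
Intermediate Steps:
g(U, d) = 6 (g(U, d) = -2*(-3) = 6)
k(s, L) = -9*L + 9*s (k(s, L) = 9*(s - L) = -9*L + 9*s)
z = -46/(15 + sqrt(7)) (z = (21 - 67)/(15 + sqrt(1 + 6)) = -46/(15 + sqrt(7)) ≈ -2.6069)
(-113 + k(-2, 8))*z = (-113 + (-9*8 + 9*(-2)))*(-345/109 + 23*sqrt(7)/109) = (-113 + (-72 - 18))*(-345/109 + 23*sqrt(7)/109) = (-113 - 90)*(-345/109 + 23*sqrt(7)/109) = -203*(-345/109 + 23*sqrt(7)/109) = 70035/109 - 4669*sqrt(7)/109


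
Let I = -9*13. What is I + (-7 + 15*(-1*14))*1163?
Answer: -252488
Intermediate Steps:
I = -117
I + (-7 + 15*(-1*14))*1163 = -117 + (-7 + 15*(-1*14))*1163 = -117 + (-7 + 15*(-14))*1163 = -117 + (-7 - 210)*1163 = -117 - 217*1163 = -117 - 252371 = -252488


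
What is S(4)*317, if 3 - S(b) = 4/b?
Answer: 634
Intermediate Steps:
S(b) = 3 - 4/b
S(4)*317 = (3 - 4/4)*317 = (3 - 4*¼)*317 = (3 - 1)*317 = 2*317 = 634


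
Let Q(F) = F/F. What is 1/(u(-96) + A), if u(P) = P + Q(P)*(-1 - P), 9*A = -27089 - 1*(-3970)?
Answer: -9/23128 ≈ -0.00038914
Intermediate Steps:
Q(F) = 1
A = -23119/9 (A = (-27089 - 1*(-3970))/9 = (-27089 + 3970)/9 = (1/9)*(-23119) = -23119/9 ≈ -2568.8)
u(P) = -1 (u(P) = P + 1*(-1 - P) = P + (-1 - P) = -1)
1/(u(-96) + A) = 1/(-1 - 23119/9) = 1/(-23128/9) = -9/23128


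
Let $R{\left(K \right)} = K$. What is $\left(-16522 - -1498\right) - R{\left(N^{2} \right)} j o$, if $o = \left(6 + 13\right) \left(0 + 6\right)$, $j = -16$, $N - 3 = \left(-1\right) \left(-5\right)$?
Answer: $101712$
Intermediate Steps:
$N = 8$ ($N = 3 - -5 = 3 + 5 = 8$)
$o = 114$ ($o = 19 \cdot 6 = 114$)
$\left(-16522 - -1498\right) - R{\left(N^{2} \right)} j o = \left(-16522 - -1498\right) - 8^{2} \left(-16\right) 114 = \left(-16522 + 1498\right) - 64 \left(-16\right) 114 = -15024 - \left(-1024\right) 114 = -15024 - -116736 = -15024 + 116736 = 101712$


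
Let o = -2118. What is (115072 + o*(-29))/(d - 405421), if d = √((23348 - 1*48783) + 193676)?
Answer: -35777186987/82183009500 - 88247*√168241/82183009500 ≈ -0.43578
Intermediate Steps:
d = √168241 (d = √((23348 - 48783) + 193676) = √(-25435 + 193676) = √168241 ≈ 410.17)
(115072 + o*(-29))/(d - 405421) = (115072 - 2118*(-29))/(√168241 - 405421) = (115072 + 61422)/(-405421 + √168241) = 176494/(-405421 + √168241)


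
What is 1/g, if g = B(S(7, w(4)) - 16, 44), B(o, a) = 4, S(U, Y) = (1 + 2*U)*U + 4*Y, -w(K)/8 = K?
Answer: ¼ ≈ 0.25000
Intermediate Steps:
w(K) = -8*K
S(U, Y) = 4*Y + U*(1 + 2*U) (S(U, Y) = U*(1 + 2*U) + 4*Y = 4*Y + U*(1 + 2*U))
g = 4
1/g = 1/4 = ¼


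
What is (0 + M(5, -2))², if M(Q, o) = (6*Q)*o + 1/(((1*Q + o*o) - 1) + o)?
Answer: 128881/36 ≈ 3580.0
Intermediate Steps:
M(Q, o) = 1/(-1 + Q + o + o²) + 6*Q*o (M(Q, o) = 6*Q*o + 1/(((Q + o²) - 1) + o) = 6*Q*o + 1/((-1 + Q + o²) + o) = 6*Q*o + 1/(-1 + Q + o + o²) = 1/(-1 + Q + o + o²) + 6*Q*o)
(0 + M(5, -2))² = (0 + (1 - 6*5*(-2) + 6*5*(-2)² + 6*5*(-2)³ + 6*(-2)*5²)/(-1 + 5 - 2 + (-2)²))² = (0 + (1 + 60 + 6*5*4 + 6*5*(-8) + 6*(-2)*25)/(-1 + 5 - 2 + 4))² = (0 + (1 + 60 + 120 - 240 - 300)/6)² = (0 + (⅙)*(-359))² = (0 - 359/6)² = (-359/6)² = 128881/36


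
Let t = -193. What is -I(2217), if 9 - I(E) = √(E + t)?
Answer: -9 + 2*√506 ≈ 35.989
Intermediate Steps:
I(E) = 9 - √(-193 + E) (I(E) = 9 - √(E - 193) = 9 - √(-193 + E))
-I(2217) = -(9 - √(-193 + 2217)) = -(9 - √2024) = -(9 - 2*√506) = -9 + 2*√506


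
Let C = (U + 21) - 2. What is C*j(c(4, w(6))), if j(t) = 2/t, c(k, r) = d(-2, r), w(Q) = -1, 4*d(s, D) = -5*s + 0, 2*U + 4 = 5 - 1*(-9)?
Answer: 96/5 ≈ 19.200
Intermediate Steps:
U = 5 (U = -2 + (5 - 1*(-9))/2 = -2 + (5 + 9)/2 = -2 + (½)*14 = -2 + 7 = 5)
d(s, D) = -5*s/4 (d(s, D) = (-5*s + 0)/4 = (-5*s)/4 = -5*s/4)
c(k, r) = 5/2 (c(k, r) = -5/4*(-2) = 5/2)
C = 24 (C = (5 + 21) - 2 = 26 - 2 = 24)
C*j(c(4, w(6))) = 24*(2/(5/2)) = 24*(2*(⅖)) = 24*(⅘) = 96/5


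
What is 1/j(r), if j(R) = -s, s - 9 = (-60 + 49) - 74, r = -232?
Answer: 1/76 ≈ 0.013158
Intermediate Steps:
s = -76 (s = 9 + ((-60 + 49) - 74) = 9 + (-11 - 74) = 9 - 85 = -76)
j(R) = 76 (j(R) = -1*(-76) = 76)
1/j(r) = 1/76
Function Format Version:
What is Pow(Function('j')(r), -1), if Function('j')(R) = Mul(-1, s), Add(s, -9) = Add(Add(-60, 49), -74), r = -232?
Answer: Rational(1, 76) ≈ 0.013158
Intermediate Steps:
s = -76 (s = Add(9, Add(Add(-60, 49), -74)) = Add(9, Add(-11, -74)) = Add(9, -85) = -76)
Function('j')(R) = 76 (Function('j')(R) = Mul(-1, -76) = 76)
Pow(Function('j')(r), -1) = Pow(76, -1) = Rational(1, 76)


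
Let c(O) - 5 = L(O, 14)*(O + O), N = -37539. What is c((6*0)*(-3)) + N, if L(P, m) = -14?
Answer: -37534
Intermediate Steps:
c(O) = 5 - 28*O (c(O) = 5 - 14*(O + O) = 5 - 28*O)
c((6*0)*(-3)) + N = (5 - 28*6*0*(-3)) - 37539 = (5 - 0*(-3)) - 37539 = (5 - 28*0) - 37539 = (5 + 0) - 37539 = 5 - 37539 = -37534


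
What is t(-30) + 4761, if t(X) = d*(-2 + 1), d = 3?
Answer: 4758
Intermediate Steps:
t(X) = -3 (t(X) = 3*(-2 + 1) = 3*(-1) = -3)
t(-30) + 4761 = -3 + 4761 = 4758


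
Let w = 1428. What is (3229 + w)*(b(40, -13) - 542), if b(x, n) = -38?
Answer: -2701060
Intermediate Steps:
(3229 + w)*(b(40, -13) - 542) = (3229 + 1428)*(-38 - 542) = 4657*(-580) = -2701060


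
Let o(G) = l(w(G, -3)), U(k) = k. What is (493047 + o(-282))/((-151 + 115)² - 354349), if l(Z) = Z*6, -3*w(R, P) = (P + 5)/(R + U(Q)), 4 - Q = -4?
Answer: -67547441/48368261 ≈ -1.3965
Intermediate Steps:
Q = 8 (Q = 4 - 1*(-4) = 4 + 4 = 8)
w(R, P) = -(5 + P)/(3*(8 + R)) (w(R, P) = -(P + 5)/(3*(R + 8)) = -(5 + P)/(3*(8 + R)))
l(Z) = 6*Z
o(G) = -4/(8 + G) (o(G) = 6*((-5 - 1*(-3))/(3*(8 + G))) = 6*((-5 + 3)/(3*(8 + G))) = 6*((⅓)*(-2)/(8 + G)) = 6*(-2/(3*(8 + G))) = -4/(8 + G))
(493047 + o(-282))/((-151 + 115)² - 354349) = (493047 - 4/(8 - 282))/((-151 + 115)² - 354349) = (493047 - 4/(-274))/((-36)² - 354349) = (493047 - 4*(-1/274))/(1296 - 354349) = (493047 + 2/137)/(-353053) = (67547441/137)*(-1/353053) = -67547441/48368261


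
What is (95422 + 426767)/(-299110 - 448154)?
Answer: -174063/249088 ≈ -0.69880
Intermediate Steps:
(95422 + 426767)/(-299110 - 448154) = 522189/(-747264) = 522189*(-1/747264) = -174063/249088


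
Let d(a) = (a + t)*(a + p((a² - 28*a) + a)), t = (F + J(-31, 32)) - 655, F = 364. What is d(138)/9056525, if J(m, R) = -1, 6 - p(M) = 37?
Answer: -16478/9056525 ≈ -0.0018195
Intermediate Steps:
p(M) = -31 (p(M) = 6 - 1*37 = 6 - 37 = -31)
t = -292 (t = (364 - 1) - 655 = 363 - 655 = -292)
d(a) = (-292 + a)*(-31 + a) (d(a) = (a - 292)*(a - 31) = (-292 + a)*(-31 + a))
d(138)/9056525 = (9052 + 138² - 323*138)/9056525 = (9052 + 19044 - 44574)*(1/9056525) = -16478*1/9056525 = -16478/9056525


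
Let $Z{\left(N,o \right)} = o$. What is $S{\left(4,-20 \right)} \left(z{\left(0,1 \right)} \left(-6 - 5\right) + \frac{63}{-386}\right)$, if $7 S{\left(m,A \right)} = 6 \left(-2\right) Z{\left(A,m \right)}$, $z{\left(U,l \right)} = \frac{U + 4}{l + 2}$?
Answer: $\frac{137384}{1351} \approx 101.69$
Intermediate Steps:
$z{\left(U,l \right)} = \frac{4 + U}{2 + l}$
$S{\left(m,A \right)} = - \frac{12 m}{7}$ ($S{\left(m,A \right)} = \frac{6 \left(-2\right) m}{7} = \frac{\left(-12\right) m}{7} = - \frac{12 m}{7}$)
$S{\left(4,-20 \right)} \left(z{\left(0,1 \right)} \left(-6 - 5\right) + \frac{63}{-386}\right) = \left(- \frac{12}{7}\right) 4 \left(\frac{4 + 0}{2 + 1} \left(-6 - 5\right) + \frac{63}{-386}\right) = - \frac{48 \left(\frac{1}{3} \cdot 4 \left(-11\right) + 63 \left(- \frac{1}{386}\right)\right)}{7} = - \frac{48 \left(\frac{1}{3} \cdot 4 \left(-11\right) - \frac{63}{386}\right)}{7} = - \frac{48 \left(\frac{4}{3} \left(-11\right) - \frac{63}{386}\right)}{7} = - \frac{48 \left(- \frac{44}{3} - \frac{63}{386}\right)}{7} = \left(- \frac{48}{7}\right) \left(- \frac{17173}{1158}\right) = \frac{137384}{1351}$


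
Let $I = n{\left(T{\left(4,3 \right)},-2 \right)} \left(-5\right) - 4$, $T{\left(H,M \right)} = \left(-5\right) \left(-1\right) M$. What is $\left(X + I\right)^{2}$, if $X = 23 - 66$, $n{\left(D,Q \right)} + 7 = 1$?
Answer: $289$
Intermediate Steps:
$T{\left(H,M \right)} = 5 M$
$n{\left(D,Q \right)} = -6$ ($n{\left(D,Q \right)} = -7 + 1 = -6$)
$X = -43$ ($X = 23 - 66 = -43$)
$I = 26$ ($I = \left(-6\right) \left(-5\right) - 4 = 30 - 4 = 26$)
$\left(X + I\right)^{2} = \left(-43 + 26\right)^{2} = \left(-17\right)^{2} = 289$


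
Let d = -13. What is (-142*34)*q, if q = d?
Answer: 62764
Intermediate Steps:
q = -13
(-142*34)*q = -142*34*(-13) = -4828*(-13) = 62764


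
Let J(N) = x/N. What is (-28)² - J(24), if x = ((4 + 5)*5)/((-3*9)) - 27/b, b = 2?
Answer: 112987/144 ≈ 784.63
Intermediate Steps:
x = -91/6 (x = ((4 + 5)*5)/((-3*9)) - 27/2 = (9*5)/(-27) - 27*½ = 45*(-1/27) - 27/2 = -5/3 - 27/2 = -91/6 ≈ -15.167)
J(N) = -91/(6*N)
(-28)² - J(24) = (-28)² - (-91)/(6*24) = 784 - (-91)/(6*24) = 784 - 1*(-91/144) = 784 + 91/144 = 112987/144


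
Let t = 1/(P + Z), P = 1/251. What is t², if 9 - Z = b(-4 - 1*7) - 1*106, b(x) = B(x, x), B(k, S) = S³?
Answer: 63001/131730524809 ≈ 4.7826e-7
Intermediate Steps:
b(x) = x³
Z = 1446 (Z = 9 - ((-4 - 1*7)³ - 1*106) = 9 - ((-4 - 7)³ - 106) = 9 - ((-11)³ - 106) = 9 - (-1331 - 106) = 9 - 1*(-1437) = 9 + 1437 = 1446)
P = 1/251 ≈ 0.0039841
t = 251/362947 (t = 1/(1/251 + 1446) = 1/(362947/251) = 251/362947 ≈ 0.00069156)
t² = (251/362947)² = 63001/131730524809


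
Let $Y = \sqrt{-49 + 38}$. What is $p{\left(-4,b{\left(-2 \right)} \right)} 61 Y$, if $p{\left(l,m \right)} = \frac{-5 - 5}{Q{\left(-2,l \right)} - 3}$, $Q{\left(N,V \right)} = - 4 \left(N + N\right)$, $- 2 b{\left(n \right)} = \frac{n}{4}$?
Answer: $- \frac{610 i \sqrt{11}}{13} \approx - 155.63 i$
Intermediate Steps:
$b{\left(n \right)} = - \frac{n}{8}$ ($b{\left(n \right)} = - \frac{n \frac{1}{4}}{2} = - \frac{\frac{1}{4} n}{2} = - \frac{n}{8}$)
$Q{\left(N,V \right)} = - 8 N$ ($Q{\left(N,V \right)} = - 4 \cdot 2 N = - 8 N$)
$Y = i \sqrt{11}$ ($Y = \sqrt{-11} = i \sqrt{11} \approx 3.3166 i$)
$p{\left(l,m \right)} = - \frac{10}{13}$ ($p{\left(l,m \right)} = \frac{-5 - 5}{\left(-8\right) \left(-2\right) - 3} = - \frac{10}{16 - 3} = - \frac{10}{13}$)
$p{\left(-4,b{\left(-2 \right)} \right)} 61 Y = \left(- \frac{10}{13}\right) 61 i \sqrt{11} = - \frac{610 i \sqrt{11}}{13}$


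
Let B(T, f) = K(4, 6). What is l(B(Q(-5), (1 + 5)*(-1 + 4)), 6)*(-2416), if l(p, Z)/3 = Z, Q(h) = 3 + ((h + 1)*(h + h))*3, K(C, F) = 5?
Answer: -43488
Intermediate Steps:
Q(h) = 3 + 6*h*(1 + h) (Q(h) = 3 + ((1 + h)*(2*h))*3 = 3 + (2*h*(1 + h))*3 = 3 + 6*h*(1 + h))
B(T, f) = 5
l(p, Z) = 3*Z
l(B(Q(-5), (1 + 5)*(-1 + 4)), 6)*(-2416) = (3*6)*(-2416) = 18*(-2416) = -43488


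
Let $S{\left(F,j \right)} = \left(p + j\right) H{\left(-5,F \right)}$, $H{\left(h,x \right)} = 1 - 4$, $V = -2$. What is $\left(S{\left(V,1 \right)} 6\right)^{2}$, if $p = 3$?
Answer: $5184$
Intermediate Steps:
$H{\left(h,x \right)} = -3$ ($H{\left(h,x \right)} = 1 - 4 = -3$)
$S{\left(F,j \right)} = -9 - 3 j$ ($S{\left(F,j \right)} = \left(3 + j\right) \left(-3\right) = -9 - 3 j$)
$\left(S{\left(V,1 \right)} 6\right)^{2} = \left(\left(-9 - 3\right) 6\right)^{2} = \left(\left(-12\right) 6\right)^{2} = \left(-72\right)^{2} = 5184$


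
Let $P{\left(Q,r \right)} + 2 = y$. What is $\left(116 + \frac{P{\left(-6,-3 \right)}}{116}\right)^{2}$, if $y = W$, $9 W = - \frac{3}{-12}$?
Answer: $\frac{234590079025}{17438976} \approx 13452.0$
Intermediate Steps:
$W = \frac{1}{36}$ ($W = \frac{\left(-3\right) \frac{1}{-12}}{9} = \frac{\left(-3\right) \left(- \frac{1}{12}\right)}{9} = \frac{1}{9} \cdot \frac{1}{4} = \frac{1}{36} \approx 0.027778$)
$y = \frac{1}{36} \approx 0.027778$
$P{\left(Q,r \right)} = - \frac{71}{36}$ ($P{\left(Q,r \right)} = -2 + \frac{1}{36} = - \frac{71}{36}$)
$\left(116 + \frac{P{\left(-6,-3 \right)}}{116}\right)^{2} = \left(116 - \frac{71}{36 \cdot 116}\right)^{2} = \left(116 - \frac{71}{4176}\right)^{2} = \left(\frac{484345}{4176}\right)^{2} = \frac{234590079025}{17438976}$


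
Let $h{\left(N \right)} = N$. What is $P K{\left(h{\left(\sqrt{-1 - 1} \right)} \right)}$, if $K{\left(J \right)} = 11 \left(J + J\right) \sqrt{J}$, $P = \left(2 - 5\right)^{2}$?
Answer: $198 \cdot 2^{\frac{3}{4}} i^{\frac{3}{2}} \approx -235.46 + 235.46 i$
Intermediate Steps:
$P = 9$ ($P = \left(-3\right)^{2} = 9$)
$K{\left(J \right)} = 22 J^{\frac{3}{2}}$ ($K{\left(J \right)} = 11 \cdot 2 J \sqrt{J} = 22 J \sqrt{J} = 22 J^{\frac{3}{2}}$)
$P K{\left(h{\left(\sqrt{-1 - 1} \right)} \right)} = 9 \cdot 22 \left(\sqrt{-1 - 1}\right)^{\frac{3}{2}} = 9 \cdot 22 \left(\sqrt{-2}\right)^{\frac{3}{2}} = 9 \cdot 22 \left(i \sqrt{2}\right)^{\frac{3}{2}} = 9 \cdot 22 \cdot 2^{\frac{3}{4}} i^{\frac{3}{2}} = 198 \cdot 2^{\frac{3}{4}} i^{\frac{3}{2}}$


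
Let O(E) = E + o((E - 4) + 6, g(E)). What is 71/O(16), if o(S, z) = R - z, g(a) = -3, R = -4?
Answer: 71/15 ≈ 4.7333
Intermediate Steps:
o(S, z) = -4 - z
O(E) = -1 + E (O(E) = E + (-4 - 1*(-3)) = E + (-4 + 3) = E - 1 = -1 + E)
71/O(16) = 71/(-1 + 16) = 71/15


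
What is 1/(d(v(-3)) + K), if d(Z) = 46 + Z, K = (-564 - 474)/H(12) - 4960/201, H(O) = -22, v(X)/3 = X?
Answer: 2211/131566 ≈ 0.016805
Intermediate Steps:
v(X) = 3*X
K = 49759/2211 (K = (-564 - 474)/(-22) - 4960/201 = -1038*(-1/22) - 4960*1/201 = 519/11 - 4960/201 = 49759/2211 ≈ 22.505)
1/(d(v(-3)) + K) = 1/((46 + 3*(-3)) + 49759/2211) = 1/((46 - 9) + 49759/2211) = 1/(37 + 49759/2211) = 1/(131566/2211) = 2211/131566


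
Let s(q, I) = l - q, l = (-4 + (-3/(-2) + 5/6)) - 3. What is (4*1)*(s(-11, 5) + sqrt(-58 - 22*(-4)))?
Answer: 76/3 + 4*sqrt(30) ≈ 47.242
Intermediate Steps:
l = -14/3 (l = (-4 + (-3*(-1/2) + 5*(1/6))) - 3 = (-4 + (3/2 + 5/6)) - 3 = (-4 + 7/3) - 3 = -5/3 - 3 = -14/3 ≈ -4.6667)
s(q, I) = -14/3 - q
(4*1)*(s(-11, 5) + sqrt(-58 - 22*(-4))) = (4*1)*((-14/3 - 1*(-11)) + sqrt(-58 - 22*(-4))) = 4*((-14/3 + 11) + sqrt(-58 + 88)) = 4*(19/3 + sqrt(30)) = 76/3 + 4*sqrt(30)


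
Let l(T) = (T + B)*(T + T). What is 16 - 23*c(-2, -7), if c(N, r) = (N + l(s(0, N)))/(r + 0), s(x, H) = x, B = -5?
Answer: 66/7 ≈ 9.4286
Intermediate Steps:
l(T) = 2*T*(-5 + T) (l(T) = (T - 5)*(T + T) = (-5 + T)*(2*T) = 2*T*(-5 + T))
c(N, r) = N/r (c(N, r) = (N + 2*0*(-5 + 0))/(r + 0) = (N + 2*0*(-5))/r = (N + 0)/r = N/r)
16 - 23*c(-2, -7) = 16 - (-46)/(-7) = 16 - (-46)*(-1)/7 = 16 - 23*2/7 = 16 - 46/7 = 66/7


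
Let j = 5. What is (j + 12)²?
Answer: 289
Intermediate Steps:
(j + 12)² = (5 + 12)² = 17² = 289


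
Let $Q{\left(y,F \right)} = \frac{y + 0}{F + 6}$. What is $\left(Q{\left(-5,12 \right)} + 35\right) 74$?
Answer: $\frac{23125}{9} \approx 2569.4$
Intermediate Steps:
$Q{\left(y,F \right)} = \frac{y}{6 + F}$
$\left(Q{\left(-5,12 \right)} + 35\right) 74 = \left(- \frac{5}{6 + 12} + 35\right) 74 = \left(- \frac{5}{18} + 35\right) 74 = \frac{625}{18} \cdot 74 = \frac{23125}{9}$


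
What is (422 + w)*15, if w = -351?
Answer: 1065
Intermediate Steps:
(422 + w)*15 = (422 - 351)*15 = 71*15 = 1065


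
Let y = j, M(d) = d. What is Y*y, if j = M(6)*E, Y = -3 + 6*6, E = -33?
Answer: -6534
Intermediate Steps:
Y = 33 (Y = -3 + 36 = 33)
j = -198 (j = 6*(-33) = -198)
y = -198
Y*y = 33*(-198) = -6534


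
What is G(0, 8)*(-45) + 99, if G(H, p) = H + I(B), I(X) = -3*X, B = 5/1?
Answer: 774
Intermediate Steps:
B = 5 (B = 5*1 = 5)
G(H, p) = -15 + H (G(H, p) = H - 3*5 = H - 15 = -15 + H)
G(0, 8)*(-45) + 99 = (-15 + 0)*(-45) + 99 = -15*(-45) + 99 = 675 + 99 = 774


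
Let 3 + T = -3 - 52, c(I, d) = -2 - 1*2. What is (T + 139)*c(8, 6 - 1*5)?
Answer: -324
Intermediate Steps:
c(I, d) = -4 (c(I, d) = -2 - 2 = -4)
T = -58 (T = -3 + (-3 - 52) = -3 - 55 = -58)
(T + 139)*c(8, 6 - 1*5) = (-58 + 139)*(-4) = 81*(-4) = -324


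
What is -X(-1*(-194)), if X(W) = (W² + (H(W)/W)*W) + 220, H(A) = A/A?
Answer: -37857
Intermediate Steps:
H(A) = 1
X(W) = 221 + W² (X(W) = (W² + (1/W)*W) + 220 = (W² + W/W) + 220 = (W² + 1) + 220 = (1 + W²) + 220 = 221 + W²)
-X(-1*(-194)) = -(221 + (-1*(-194))²) = -(221 + 194²) = -(221 + 37636) = -1*37857 = -37857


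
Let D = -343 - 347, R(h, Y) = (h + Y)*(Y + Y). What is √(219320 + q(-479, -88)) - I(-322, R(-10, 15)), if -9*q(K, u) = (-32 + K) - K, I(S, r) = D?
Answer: 690 + 2*√493478/3 ≈ 1158.3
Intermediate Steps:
R(h, Y) = 2*Y*(Y + h) (R(h, Y) = (Y + h)*(2*Y) = 2*Y*(Y + h))
D = -690
I(S, r) = -690
q(K, u) = 32/9 (q(K, u) = -((-32 + K) - K)/9 = -⅑*(-32) = 32/9)
√(219320 + q(-479, -88)) - I(-322, R(-10, 15)) = √(219320 + 32/9) - 1*(-690) = √(1973912/9) + 690 = 2*√493478/3 + 690 = 690 + 2*√493478/3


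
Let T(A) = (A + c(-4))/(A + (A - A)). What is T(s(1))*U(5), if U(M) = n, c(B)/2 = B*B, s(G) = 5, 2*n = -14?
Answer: -259/5 ≈ -51.800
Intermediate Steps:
n = -7 (n = (1/2)*(-14) = -7)
c(B) = 2*B**2 (c(B) = 2*(B*B) = 2*B**2)
U(M) = -7
T(A) = (32 + A)/A (T(A) = (A + 2*(-4)**2)/(A + (A - A)) = (A + 2*16)/(A + 0) = (A + 32)/A = (32 + A)/A)
T(s(1))*U(5) = ((32 + 5)/5)*(-7) = ((1/5)*37)*(-7) = (37/5)*(-7) = -259/5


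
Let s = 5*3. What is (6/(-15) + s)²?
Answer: 5329/25 ≈ 213.16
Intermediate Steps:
s = 15
(6/(-15) + s)² = (6/(-15) + 15)² = (6*(-1/15) + 15)² = (-⅖ + 15)² = (73/5)² = 5329/25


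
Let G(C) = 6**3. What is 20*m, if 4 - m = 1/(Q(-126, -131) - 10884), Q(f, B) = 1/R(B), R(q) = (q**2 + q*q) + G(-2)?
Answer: 30073618040/375911591 ≈ 80.002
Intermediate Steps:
G(C) = 216
R(q) = 216 + 2*q**2 (R(q) = (q**2 + q*q) + 216 = (q**2 + q**2) + 216 = 2*q**2 + 216 = 216 + 2*q**2)
Q(f, B) = 1/(216 + 2*B**2)
m = 1503680902/375911591 (m = 4 - 1/(1/(2*(108 + (-131)**2)) - 10884) = 4 - 1/(1/(2*(108 + 17161)) - 10884) = 4 - 1/((1/2)/17269 - 10884) = 4 - 1/((1/2)*(1/17269) - 10884) = 4 - 1/(1/34538 - 10884) = 4 - 1/(-375911591/34538) = 4 - 1*(-34538/375911591) = 4 + 34538/375911591 = 1503680902/375911591 ≈ 4.0001)
20*m = 20*(1503680902/375911591) = 30073618040/375911591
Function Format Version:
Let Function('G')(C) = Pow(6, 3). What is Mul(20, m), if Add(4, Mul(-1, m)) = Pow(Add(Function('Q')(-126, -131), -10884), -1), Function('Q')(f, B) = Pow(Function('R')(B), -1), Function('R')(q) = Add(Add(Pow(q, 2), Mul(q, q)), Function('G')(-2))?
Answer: Rational(30073618040, 375911591) ≈ 80.002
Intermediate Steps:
Function('G')(C) = 216
Function('R')(q) = Add(216, Mul(2, Pow(q, 2))) (Function('R')(q) = Add(Add(Pow(q, 2), Mul(q, q)), 216) = Add(Add(Pow(q, 2), Pow(q, 2)), 216) = Add(Mul(2, Pow(q, 2)), 216) = Add(216, Mul(2, Pow(q, 2))))
Function('Q')(f, B) = Pow(Add(216, Mul(2, Pow(B, 2))), -1)
m = Rational(1503680902, 375911591) (m = Add(4, Mul(-1, Pow(Add(Mul(Rational(1, 2), Pow(Add(108, Pow(-131, 2)), -1)), -10884), -1))) = Add(4, Mul(-1, Pow(Add(Mul(Rational(1, 2), Pow(Add(108, 17161), -1)), -10884), -1))) = Add(4, Mul(-1, Pow(Add(Mul(Rational(1, 2), Pow(17269, -1)), -10884), -1))) = Add(4, Mul(-1, Pow(Add(Mul(Rational(1, 2), Rational(1, 17269)), -10884), -1))) = Add(4, Mul(-1, Pow(Add(Rational(1, 34538), -10884), -1))) = Add(4, Mul(-1, Pow(Rational(-375911591, 34538), -1))) = Add(4, Mul(-1, Rational(-34538, 375911591))) = Add(4, Rational(34538, 375911591)) = Rational(1503680902, 375911591) ≈ 4.0001)
Mul(20, m) = Mul(20, Rational(1503680902, 375911591)) = Rational(30073618040, 375911591)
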